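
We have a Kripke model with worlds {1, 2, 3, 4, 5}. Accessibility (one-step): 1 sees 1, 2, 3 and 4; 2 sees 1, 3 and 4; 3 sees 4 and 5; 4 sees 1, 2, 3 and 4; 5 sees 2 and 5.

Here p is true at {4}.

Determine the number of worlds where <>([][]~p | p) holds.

1: successors {1, 2, 3, 4}; [][]~p | p there: 1:F, 2:F, 3:F, 4:T. ✓
2: successors {1, 3, 4}; [][]~p | p there: 1:F, 3:F, 4:T. ✓
3: successors {4, 5}; [][]~p | p there: 4:T, 5:F. ✓
4: successors {1, 2, 3, 4}; [][]~p | p there: 1:F, 2:F, 3:F, 4:T. ✓
5: successors {2, 5}; [][]~p | p there: 2:F, 5:F. ✗
Satisfying worlds: {1, 2, 3, 4}.

4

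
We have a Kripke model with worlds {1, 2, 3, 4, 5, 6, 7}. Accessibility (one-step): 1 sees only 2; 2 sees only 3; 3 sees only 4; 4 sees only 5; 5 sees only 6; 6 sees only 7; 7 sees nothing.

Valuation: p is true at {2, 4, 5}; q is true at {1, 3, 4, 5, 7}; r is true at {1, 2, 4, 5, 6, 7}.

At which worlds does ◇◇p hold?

1: successors {2}; ◇p there: 2:F. ✗
2: successors {3}; ◇p there: 3:T. ✓
3: successors {4}; ◇p there: 4:T. ✓
4: successors {5}; ◇p there: 5:F. ✗
5: successors {6}; ◇p there: 6:F. ✗
6: successors {7}; ◇p there: 7:F. ✗
7: no successors, so ◇◇p fails. ✗

{2, 3}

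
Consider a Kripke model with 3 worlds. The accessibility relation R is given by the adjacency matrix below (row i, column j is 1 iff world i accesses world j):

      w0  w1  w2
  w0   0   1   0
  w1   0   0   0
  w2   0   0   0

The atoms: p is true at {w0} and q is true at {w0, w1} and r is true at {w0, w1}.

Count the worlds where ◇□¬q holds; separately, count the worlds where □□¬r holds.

For ◇□¬q:
w0: successors {w1}; □¬q there: w1:T. ✓
w1: no successors, so ◇□¬q fails. ✗
w2: no successors, so ◇□¬q fails. ✗
— 1 world.
For □□¬r:
w0: successors {w1}; □¬r there: w1:T. ✓
w1: no successors, so □□¬r holds vacuously. ✓
w2: no successors, so □□¬r holds vacuously. ✓
— 3 worlds.

1 and 3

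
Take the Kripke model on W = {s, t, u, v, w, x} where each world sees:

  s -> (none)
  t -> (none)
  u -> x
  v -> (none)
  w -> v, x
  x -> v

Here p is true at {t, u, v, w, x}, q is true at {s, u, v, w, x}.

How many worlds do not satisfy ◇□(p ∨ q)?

3

s: no successors, so ◇□(p ∨ q) fails. ✗
t: no successors, so ◇□(p ∨ q) fails. ✗
u: successors {x}; □(p ∨ q) there: x:T. ✓
v: no successors, so ◇□(p ∨ q) fails. ✗
w: successors {v, x}; □(p ∨ q) there: v:T, x:T. ✓
x: successors {v}; □(p ∨ q) there: v:T. ✓
Satisfying worlds: {u, w, x}.
So ◇□(p ∨ q) fails at the other 3 worlds.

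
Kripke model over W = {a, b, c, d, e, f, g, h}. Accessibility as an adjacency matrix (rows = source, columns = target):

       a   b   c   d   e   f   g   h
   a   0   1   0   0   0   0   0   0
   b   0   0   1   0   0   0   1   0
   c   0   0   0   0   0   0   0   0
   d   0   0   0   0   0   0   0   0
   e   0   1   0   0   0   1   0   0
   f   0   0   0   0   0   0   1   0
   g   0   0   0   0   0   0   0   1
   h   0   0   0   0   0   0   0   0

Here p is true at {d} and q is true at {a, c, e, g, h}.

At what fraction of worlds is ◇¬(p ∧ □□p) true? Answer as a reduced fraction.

5/8

a: successors {b}; ¬(p ∧ □□p) there: b:T. ✓
b: successors {c, g}; ¬(p ∧ □□p) there: c:T, g:T. ✓
c: no successors, so ◇¬(p ∧ □□p) fails. ✗
d: no successors, so ◇¬(p ∧ □□p) fails. ✗
e: successors {b, f}; ¬(p ∧ □□p) there: b:T, f:T. ✓
f: successors {g}; ¬(p ∧ □□p) there: g:T. ✓
g: successors {h}; ¬(p ∧ □□p) there: h:T. ✓
h: no successors, so ◇¬(p ∧ □□p) fails. ✗
That's 5 of 8 worlds, so 5/8.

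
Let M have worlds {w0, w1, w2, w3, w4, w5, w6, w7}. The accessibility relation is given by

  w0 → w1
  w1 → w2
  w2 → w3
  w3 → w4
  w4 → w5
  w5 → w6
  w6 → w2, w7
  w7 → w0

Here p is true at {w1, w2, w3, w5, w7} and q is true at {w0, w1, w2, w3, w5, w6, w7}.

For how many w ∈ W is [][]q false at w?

w0: successors {w1}; []q there: w1:T. ✓
w1: successors {w2}; []q there: w2:T. ✓
w2: successors {w3}; []q there: w3:F. ✗
w3: successors {w4}; []q there: w4:T. ✓
w4: successors {w5}; []q there: w5:T. ✓
w5: successors {w6}; []q there: w6:T. ✓
w6: successors {w2, w7}; []q there: w2:T, w7:T. ✓
w7: successors {w0}; []q there: w0:T. ✓
Satisfying worlds: {w0, w1, w3, w4, w5, w6, w7}.
So [][]q fails at the other 1 world.

1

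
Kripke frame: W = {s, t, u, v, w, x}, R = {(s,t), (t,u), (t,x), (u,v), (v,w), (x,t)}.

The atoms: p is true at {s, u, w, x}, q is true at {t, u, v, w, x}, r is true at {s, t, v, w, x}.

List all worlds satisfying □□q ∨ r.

{s, t, u, v, w, x}

s: □□q is T, r is T. ✓
t: □□q is T, r is T. ✓
u: □□q is T, r is F. ✓
v: □□q is T, r is T. ✓
w: □□q is T, r is T. ✓
x: □□q is T, r is T. ✓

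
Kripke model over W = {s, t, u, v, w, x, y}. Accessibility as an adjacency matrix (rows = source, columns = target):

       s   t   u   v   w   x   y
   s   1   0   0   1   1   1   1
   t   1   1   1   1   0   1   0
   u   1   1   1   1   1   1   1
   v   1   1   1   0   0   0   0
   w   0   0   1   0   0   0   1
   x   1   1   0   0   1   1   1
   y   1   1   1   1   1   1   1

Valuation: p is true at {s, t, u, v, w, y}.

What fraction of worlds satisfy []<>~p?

2/7

s: successors {s, v, w, x, y}; <>~p there: s:T, v:F, w:F, x:T, y:T. ✗
t: successors {s, t, u, v, x}; <>~p there: s:T, t:T, u:T, v:F, x:T. ✗
u: successors {s, t, u, v, w, x, y}; <>~p there: s:T, t:T, u:T, v:F, w:F, x:T, y:T. ✗
v: successors {s, t, u}; <>~p there: s:T, t:T, u:T. ✓
w: successors {u, y}; <>~p there: u:T, y:T. ✓
x: successors {s, t, w, x, y}; <>~p there: s:T, t:T, w:F, x:T, y:T. ✗
y: successors {s, t, u, v, w, x, y}; <>~p there: s:T, t:T, u:T, v:F, w:F, x:T, y:T. ✗
That's 2 of 7 worlds, so 2/7.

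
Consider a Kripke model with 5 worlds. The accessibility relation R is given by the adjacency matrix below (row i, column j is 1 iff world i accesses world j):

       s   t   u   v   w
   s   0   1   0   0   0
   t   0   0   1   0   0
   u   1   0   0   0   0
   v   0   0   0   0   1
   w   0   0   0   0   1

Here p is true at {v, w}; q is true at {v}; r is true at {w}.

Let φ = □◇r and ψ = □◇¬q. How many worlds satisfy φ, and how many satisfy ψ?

For □◇r:
s: successors {t}; ◇r there: t:F. ✗
t: successors {u}; ◇r there: u:F. ✗
u: successors {s}; ◇r there: s:F. ✗
v: successors {w}; ◇r there: w:T. ✓
w: successors {w}; ◇r there: w:T. ✓
— 2 worlds.
For □◇¬q:
s: successors {t}; ◇¬q there: t:T. ✓
t: successors {u}; ◇¬q there: u:T. ✓
u: successors {s}; ◇¬q there: s:T. ✓
v: successors {w}; ◇¬q there: w:T. ✓
w: successors {w}; ◇¬q there: w:T. ✓
— 5 worlds.

2 and 5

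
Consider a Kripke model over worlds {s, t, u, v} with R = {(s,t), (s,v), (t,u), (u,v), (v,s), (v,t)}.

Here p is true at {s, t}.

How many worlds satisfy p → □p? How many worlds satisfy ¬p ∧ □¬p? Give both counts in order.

2 and 1

For p → □p:
s: p is T, □p is F. ✗
t: p is T, □p is F. ✗
u: p is F, □p is F. ✓
v: p is F, □p is T. ✓
— 2 worlds.
For ¬p ∧ □¬p:
s: ¬p is F, □¬p is F. ✗
t: ¬p is F, □¬p is T. ✗
u: ¬p is T, □¬p is T. ✓
v: ¬p is T, □¬p is F. ✗
— 1 world.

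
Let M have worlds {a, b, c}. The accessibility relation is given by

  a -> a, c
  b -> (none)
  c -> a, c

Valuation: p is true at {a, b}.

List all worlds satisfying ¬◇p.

{b}

a: ◇p is T. ✗
b: ◇p is F. ✓
c: ◇p is T. ✗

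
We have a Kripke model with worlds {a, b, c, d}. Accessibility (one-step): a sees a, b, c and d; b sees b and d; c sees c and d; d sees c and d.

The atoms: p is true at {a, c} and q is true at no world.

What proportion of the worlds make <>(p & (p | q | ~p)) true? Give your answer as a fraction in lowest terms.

3/4

a: successors {a, b, c, d}; p & (p | q | ~p) there: a:T, b:F, c:T, d:F. ✓
b: successors {b, d}; p & (p | q | ~p) there: b:F, d:F. ✗
c: successors {c, d}; p & (p | q | ~p) there: c:T, d:F. ✓
d: successors {c, d}; p & (p | q | ~p) there: c:T, d:F. ✓
That's 3 of 4 worlds, so 3/4.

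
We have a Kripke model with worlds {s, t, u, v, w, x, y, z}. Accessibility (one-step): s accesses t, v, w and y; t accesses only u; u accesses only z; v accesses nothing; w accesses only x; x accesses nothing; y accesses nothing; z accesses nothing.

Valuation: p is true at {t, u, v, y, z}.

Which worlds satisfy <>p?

s: successors {t, v, w, y}; p there: t:T, v:T, w:F, y:T. ✓
t: successors {u}; p there: u:T. ✓
u: successors {z}; p there: z:T. ✓
v: no successors, so <>p fails. ✗
w: successors {x}; p there: x:F. ✗
x: no successors, so <>p fails. ✗
y: no successors, so <>p fails. ✗
z: no successors, so <>p fails. ✗

{s, t, u}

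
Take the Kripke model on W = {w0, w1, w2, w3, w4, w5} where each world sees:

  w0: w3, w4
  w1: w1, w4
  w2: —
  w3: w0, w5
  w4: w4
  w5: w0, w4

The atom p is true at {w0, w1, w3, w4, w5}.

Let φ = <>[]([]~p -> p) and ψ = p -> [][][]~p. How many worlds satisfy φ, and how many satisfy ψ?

5 and 1

For <>[]([]~p -> p):
w0: successors {w3, w4}; []([]~p -> p) there: w3:T, w4:T. ✓
w1: successors {w1, w4}; []([]~p -> p) there: w1:T, w4:T. ✓
w2: no successors, so <>[]([]~p -> p) fails. ✗
w3: successors {w0, w5}; []([]~p -> p) there: w0:T, w5:T. ✓
w4: successors {w4}; []([]~p -> p) there: w4:T. ✓
w5: successors {w0, w4}; []([]~p -> p) there: w0:T, w4:T. ✓
— 5 worlds.
For p -> [][][]~p:
w0: p is T, [][][]~p is F. ✗
w1: p is T, [][][]~p is F. ✗
w2: p is F, [][][]~p is T. ✓
w3: p is T, [][][]~p is F. ✗
w4: p is T, [][][]~p is F. ✗
w5: p is T, [][][]~p is F. ✗
— 1 world.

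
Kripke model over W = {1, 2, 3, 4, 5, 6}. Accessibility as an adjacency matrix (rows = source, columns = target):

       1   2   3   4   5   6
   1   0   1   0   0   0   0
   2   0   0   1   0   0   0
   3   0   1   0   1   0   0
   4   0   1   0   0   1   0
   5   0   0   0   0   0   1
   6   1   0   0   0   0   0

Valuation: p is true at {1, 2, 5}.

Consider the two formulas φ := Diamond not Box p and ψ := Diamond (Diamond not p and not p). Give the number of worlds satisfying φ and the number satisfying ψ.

For Diamond not Box p:
1: successors {2}; not Box p there: 2:T. ✓
2: successors {3}; not Box p there: 3:T. ✓
3: successors {2, 4}; not Box p there: 2:T, 4:F. ✓
4: successors {2, 5}; not Box p there: 2:T, 5:T. ✓
5: successors {6}; not Box p there: 6:F. ✗
6: successors {1}; not Box p there: 1:F. ✗
— 4 worlds.
For Diamond (Diamond not p and not p):
1: successors {2}; Diamond not p and not p there: 2:F. ✗
2: successors {3}; Diamond not p and not p there: 3:T. ✓
3: successors {2, 4}; Diamond not p and not p there: 2:F, 4:F. ✗
4: successors {2, 5}; Diamond not p and not p there: 2:F, 5:F. ✗
5: successors {6}; Diamond not p and not p there: 6:F. ✗
6: successors {1}; Diamond not p and not p there: 1:F. ✗
— 1 world.

4 and 1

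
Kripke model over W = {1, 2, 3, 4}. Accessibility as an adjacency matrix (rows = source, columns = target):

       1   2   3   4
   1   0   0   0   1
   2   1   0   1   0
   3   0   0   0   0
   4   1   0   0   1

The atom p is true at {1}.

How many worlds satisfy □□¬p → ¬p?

4

1: □□¬p is F, ¬p is F. ✓
2: □□¬p is T, ¬p is T. ✓
3: □□¬p is T, ¬p is T. ✓
4: □□¬p is F, ¬p is T. ✓
Satisfying worlds: {1, 2, 3, 4}.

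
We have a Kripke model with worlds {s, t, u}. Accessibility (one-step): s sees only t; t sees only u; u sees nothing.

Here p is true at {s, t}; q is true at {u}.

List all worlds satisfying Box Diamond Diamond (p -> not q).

{u}

s: successors {t}; Diamond Diamond (p -> not q) there: t:F. ✗
t: successors {u}; Diamond Diamond (p -> not q) there: u:F. ✗
u: no successors, so Box Diamond Diamond (p -> not q) holds vacuously. ✓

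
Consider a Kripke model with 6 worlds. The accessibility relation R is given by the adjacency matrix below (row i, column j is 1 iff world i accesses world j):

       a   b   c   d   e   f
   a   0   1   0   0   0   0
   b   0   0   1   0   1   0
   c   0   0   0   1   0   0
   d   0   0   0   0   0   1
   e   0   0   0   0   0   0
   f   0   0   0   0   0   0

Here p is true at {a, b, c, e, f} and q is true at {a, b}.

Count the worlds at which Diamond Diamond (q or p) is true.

2

a: successors {b}; Diamond (q or p) there: b:T. ✓
b: successors {c, e}; Diamond (q or p) there: c:F, e:F. ✗
c: successors {d}; Diamond (q or p) there: d:T. ✓
d: successors {f}; Diamond (q or p) there: f:F. ✗
e: no successors, so Diamond Diamond (q or p) fails. ✗
f: no successors, so Diamond Diamond (q or p) fails. ✗
Satisfying worlds: {a, c}.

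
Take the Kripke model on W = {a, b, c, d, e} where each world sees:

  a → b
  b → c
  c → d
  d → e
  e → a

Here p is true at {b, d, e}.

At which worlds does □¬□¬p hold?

{b, c, e}

a: successors {b}; ¬□¬p there: b:F. ✗
b: successors {c}; ¬□¬p there: c:T. ✓
c: successors {d}; ¬□¬p there: d:T. ✓
d: successors {e}; ¬□¬p there: e:F. ✗
e: successors {a}; ¬□¬p there: a:T. ✓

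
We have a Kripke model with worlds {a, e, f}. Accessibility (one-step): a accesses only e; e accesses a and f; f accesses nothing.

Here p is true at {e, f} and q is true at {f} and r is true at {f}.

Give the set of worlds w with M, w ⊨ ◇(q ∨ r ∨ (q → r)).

{a, e}

a: successors {e}; q ∨ r ∨ (q → r) there: e:T. ✓
e: successors {a, f}; q ∨ r ∨ (q → r) there: a:T, f:T. ✓
f: no successors, so ◇(q ∨ r ∨ (q → r)) fails. ✗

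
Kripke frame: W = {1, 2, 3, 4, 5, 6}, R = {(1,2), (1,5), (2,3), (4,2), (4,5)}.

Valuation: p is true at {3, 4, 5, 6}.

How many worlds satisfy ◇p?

3

1: successors {2, 5}; p there: 2:F, 5:T. ✓
2: successors {3}; p there: 3:T. ✓
3: no successors, so ◇p fails. ✗
4: successors {2, 5}; p there: 2:F, 5:T. ✓
5: no successors, so ◇p fails. ✗
6: no successors, so ◇p fails. ✗
Satisfying worlds: {1, 2, 4}.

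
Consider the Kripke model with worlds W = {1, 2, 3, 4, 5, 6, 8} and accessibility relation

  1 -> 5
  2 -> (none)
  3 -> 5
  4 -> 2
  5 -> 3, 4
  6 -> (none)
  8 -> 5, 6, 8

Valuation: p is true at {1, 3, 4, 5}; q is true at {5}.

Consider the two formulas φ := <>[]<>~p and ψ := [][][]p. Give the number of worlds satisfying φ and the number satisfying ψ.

For <>[]<>~p:
1: successors {5}; []<>~p there: 5:F. ✗
2: no successors, so <>[]<>~p fails. ✗
3: successors {5}; []<>~p there: 5:F. ✗
4: successors {2}; []<>~p there: 2:T. ✓
5: successors {3, 4}; []<>~p there: 3:F, 4:F. ✗
6: no successors, so <>[]<>~p fails. ✗
8: successors {5, 6, 8}; []<>~p there: 5:F, 6:T, 8:F. ✓
— 2 worlds.
For [][][]p:
1: successors {5}; [][]p there: 5:F. ✗
2: no successors, so [][][]p holds vacuously. ✓
3: successors {5}; [][]p there: 5:F. ✗
4: successors {2}; [][]p there: 2:T. ✓
5: successors {3, 4}; [][]p there: 3:T, 4:T. ✓
6: no successors, so [][][]p holds vacuously. ✓
8: successors {5, 6, 8}; [][]p there: 5:F, 6:T, 8:F. ✗
— 4 worlds.

2 and 4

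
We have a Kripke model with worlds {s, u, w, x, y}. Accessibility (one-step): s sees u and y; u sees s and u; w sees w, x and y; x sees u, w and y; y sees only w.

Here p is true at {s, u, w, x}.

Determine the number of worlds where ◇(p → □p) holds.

s: successors {u, y}; p → □p there: u:T, y:T. ✓
u: successors {s, u}; p → □p there: s:F, u:T. ✓
w: successors {w, x, y}; p → □p there: w:F, x:F, y:T. ✓
x: successors {u, w, y}; p → □p there: u:T, w:F, y:T. ✓
y: successors {w}; p → □p there: w:F. ✗
Satisfying worlds: {s, u, w, x}.

4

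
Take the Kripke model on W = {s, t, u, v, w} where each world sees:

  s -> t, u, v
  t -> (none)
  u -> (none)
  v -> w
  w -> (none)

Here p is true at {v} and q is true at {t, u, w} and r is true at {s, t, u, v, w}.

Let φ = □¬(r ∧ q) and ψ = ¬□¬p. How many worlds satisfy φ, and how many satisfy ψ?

3 and 1

For □¬(r ∧ q):
s: successors {t, u, v}; ¬(r ∧ q) there: t:F, u:F, v:T. ✗
t: no successors, so □¬(r ∧ q) holds vacuously. ✓
u: no successors, so □¬(r ∧ q) holds vacuously. ✓
v: successors {w}; ¬(r ∧ q) there: w:F. ✗
w: no successors, so □¬(r ∧ q) holds vacuously. ✓
— 3 worlds.
For ¬□¬p:
s: □¬p is F. ✓
t: □¬p is T. ✗
u: □¬p is T. ✗
v: □¬p is T. ✗
w: □¬p is T. ✗
— 1 world.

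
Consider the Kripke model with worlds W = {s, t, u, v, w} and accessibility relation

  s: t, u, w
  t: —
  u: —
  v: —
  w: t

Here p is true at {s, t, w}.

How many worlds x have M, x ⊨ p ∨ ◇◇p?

3

s: p is T, ◇◇p is T. ✓
t: p is T, ◇◇p is F. ✓
u: p is F, ◇◇p is F. ✗
v: p is F, ◇◇p is F. ✗
w: p is T, ◇◇p is F. ✓
Satisfying worlds: {s, t, w}.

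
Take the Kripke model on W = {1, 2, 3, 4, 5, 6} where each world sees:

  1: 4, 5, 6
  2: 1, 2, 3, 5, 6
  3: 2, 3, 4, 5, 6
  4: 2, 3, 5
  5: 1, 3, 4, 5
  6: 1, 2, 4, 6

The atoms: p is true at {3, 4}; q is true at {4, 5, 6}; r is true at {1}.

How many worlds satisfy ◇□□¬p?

1: successors {4, 5, 6}; □□¬p there: 4:F, 5:F, 6:F. ✗
2: successors {1, 2, 3, 5, 6}; □□¬p there: 1:F, 2:F, 3:F, 5:F, 6:F. ✗
3: successors {2, 3, 4, 5, 6}; □□¬p there: 2:F, 3:F, 4:F, 5:F, 6:F. ✗
4: successors {2, 3, 5}; □□¬p there: 2:F, 3:F, 5:F. ✗
5: successors {1, 3, 4, 5}; □□¬p there: 1:F, 3:F, 4:F, 5:F. ✗
6: successors {1, 2, 4, 6}; □□¬p there: 1:F, 2:F, 4:F, 6:F. ✗
Satisfying worlds: ∅.

0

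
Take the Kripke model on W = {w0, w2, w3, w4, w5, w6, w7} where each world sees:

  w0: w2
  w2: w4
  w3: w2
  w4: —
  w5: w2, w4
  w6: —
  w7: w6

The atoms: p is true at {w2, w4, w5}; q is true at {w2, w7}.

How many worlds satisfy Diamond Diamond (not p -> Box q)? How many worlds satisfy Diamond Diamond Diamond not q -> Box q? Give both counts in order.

3 and 7

For Diamond Diamond (not p -> Box q):
w0: successors {w2}; Diamond (not p -> Box q) there: w2:T. ✓
w2: successors {w4}; Diamond (not p -> Box q) there: w4:F. ✗
w3: successors {w2}; Diamond (not p -> Box q) there: w2:T. ✓
w4: no successors, so Diamond Diamond (not p -> Box q) fails. ✗
w5: successors {w2, w4}; Diamond (not p -> Box q) there: w2:T, w4:F. ✓
w6: no successors, so Diamond Diamond (not p -> Box q) fails. ✗
w7: successors {w6}; Diamond (not p -> Box q) there: w6:F. ✗
— 3 worlds.
For Diamond Diamond Diamond not q -> Box q:
w0: Diamond Diamond Diamond not q is F, Box q is T. ✓
w2: Diamond Diamond Diamond not q is F, Box q is F. ✓
w3: Diamond Diamond Diamond not q is F, Box q is T. ✓
w4: Diamond Diamond Diamond not q is F, Box q is T. ✓
w5: Diamond Diamond Diamond not q is F, Box q is F. ✓
w6: Diamond Diamond Diamond not q is F, Box q is T. ✓
w7: Diamond Diamond Diamond not q is F, Box q is F. ✓
— 7 worlds.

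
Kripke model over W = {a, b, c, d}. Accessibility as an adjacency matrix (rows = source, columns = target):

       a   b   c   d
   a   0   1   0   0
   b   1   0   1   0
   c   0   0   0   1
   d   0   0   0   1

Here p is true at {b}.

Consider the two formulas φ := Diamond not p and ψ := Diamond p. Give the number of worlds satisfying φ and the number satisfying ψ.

For Diamond not p:
a: successors {b}; not p there: b:F. ✗
b: successors {a, c}; not p there: a:T, c:T. ✓
c: successors {d}; not p there: d:T. ✓
d: successors {d}; not p there: d:T. ✓
— 3 worlds.
For Diamond p:
a: successors {b}; p there: b:T. ✓
b: successors {a, c}; p there: a:F, c:F. ✗
c: successors {d}; p there: d:F. ✗
d: successors {d}; p there: d:F. ✗
— 1 world.

3 and 1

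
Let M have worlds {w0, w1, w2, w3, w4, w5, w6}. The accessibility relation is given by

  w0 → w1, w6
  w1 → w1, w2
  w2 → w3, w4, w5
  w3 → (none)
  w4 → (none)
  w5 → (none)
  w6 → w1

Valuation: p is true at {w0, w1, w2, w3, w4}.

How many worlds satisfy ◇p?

w0: successors {w1, w6}; p there: w1:T, w6:F. ✓
w1: successors {w1, w2}; p there: w1:T, w2:T. ✓
w2: successors {w3, w4, w5}; p there: w3:T, w4:T, w5:F. ✓
w3: no successors, so ◇p fails. ✗
w4: no successors, so ◇p fails. ✗
w5: no successors, so ◇p fails. ✗
w6: successors {w1}; p there: w1:T. ✓
Satisfying worlds: {w0, w1, w2, w6}.

4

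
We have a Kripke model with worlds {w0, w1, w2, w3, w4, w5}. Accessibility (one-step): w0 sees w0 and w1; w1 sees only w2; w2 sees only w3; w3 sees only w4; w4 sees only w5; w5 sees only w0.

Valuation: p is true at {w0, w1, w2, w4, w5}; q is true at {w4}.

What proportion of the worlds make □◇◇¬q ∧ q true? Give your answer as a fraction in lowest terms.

w0: □◇◇¬q is T, q is F. ✗
w1: □◇◇¬q is F, q is F. ✗
w2: □◇◇¬q is T, q is F. ✗
w3: □◇◇¬q is T, q is F. ✗
w4: □◇◇¬q is T, q is T. ✓
w5: □◇◇¬q is T, q is F. ✗
That's 1 of 6 worlds, so 1/6.

1/6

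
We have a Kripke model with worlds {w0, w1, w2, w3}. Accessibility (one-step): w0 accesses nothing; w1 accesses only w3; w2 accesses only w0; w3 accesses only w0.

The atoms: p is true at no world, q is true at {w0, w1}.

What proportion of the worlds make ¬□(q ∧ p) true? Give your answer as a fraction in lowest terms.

w0: □(q ∧ p) is T. ✗
w1: □(q ∧ p) is F. ✓
w2: □(q ∧ p) is F. ✓
w3: □(q ∧ p) is F. ✓
That's 3 of 4 worlds, so 3/4.

3/4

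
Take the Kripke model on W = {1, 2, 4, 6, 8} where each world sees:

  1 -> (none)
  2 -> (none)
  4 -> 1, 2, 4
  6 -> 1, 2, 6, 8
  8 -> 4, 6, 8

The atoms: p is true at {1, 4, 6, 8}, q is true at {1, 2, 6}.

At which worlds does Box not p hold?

{1, 2}

1: no successors, so Box not p holds vacuously. ✓
2: no successors, so Box not p holds vacuously. ✓
4: successors {1, 2, 4}; not p there: 1:F, 2:T, 4:F. ✗
6: successors {1, 2, 6, 8}; not p there: 1:F, 2:T, 6:F, 8:F. ✗
8: successors {4, 6, 8}; not p there: 4:F, 6:F, 8:F. ✗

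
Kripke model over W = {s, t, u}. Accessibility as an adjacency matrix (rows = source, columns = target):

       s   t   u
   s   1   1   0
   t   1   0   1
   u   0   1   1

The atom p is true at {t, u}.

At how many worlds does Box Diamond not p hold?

s: successors {s, t}; Diamond not p there: s:T, t:T. ✓
t: successors {s, u}; Diamond not p there: s:T, u:F. ✗
u: successors {t, u}; Diamond not p there: t:T, u:F. ✗
Satisfying worlds: {s}.

1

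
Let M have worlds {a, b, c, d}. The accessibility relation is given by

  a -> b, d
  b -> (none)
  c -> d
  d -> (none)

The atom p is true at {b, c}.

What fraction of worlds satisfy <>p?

1/4

a: successors {b, d}; p there: b:T, d:F. ✓
b: no successors, so <>p fails. ✗
c: successors {d}; p there: d:F. ✗
d: no successors, so <>p fails. ✗
That's 1 of 4 worlds, so 1/4.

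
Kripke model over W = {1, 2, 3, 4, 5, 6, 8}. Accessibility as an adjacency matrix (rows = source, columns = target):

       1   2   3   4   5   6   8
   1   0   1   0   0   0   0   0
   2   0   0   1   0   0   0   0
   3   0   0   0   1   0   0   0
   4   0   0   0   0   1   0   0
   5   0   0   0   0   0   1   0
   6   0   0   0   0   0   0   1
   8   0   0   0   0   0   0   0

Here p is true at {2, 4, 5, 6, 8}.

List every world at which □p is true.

1: successors {2}; p there: 2:T. ✓
2: successors {3}; p there: 3:F. ✗
3: successors {4}; p there: 4:T. ✓
4: successors {5}; p there: 5:T. ✓
5: successors {6}; p there: 6:T. ✓
6: successors {8}; p there: 8:T. ✓
8: no successors, so □p holds vacuously. ✓

{1, 3, 4, 5, 6, 8}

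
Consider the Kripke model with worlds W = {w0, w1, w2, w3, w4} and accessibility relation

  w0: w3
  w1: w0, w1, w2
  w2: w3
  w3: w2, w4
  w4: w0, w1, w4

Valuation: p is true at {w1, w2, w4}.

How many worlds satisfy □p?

1

w0: successors {w3}; p there: w3:F. ✗
w1: successors {w0, w1, w2}; p there: w0:F, w1:T, w2:T. ✗
w2: successors {w3}; p there: w3:F. ✗
w3: successors {w2, w4}; p there: w2:T, w4:T. ✓
w4: successors {w0, w1, w4}; p there: w0:F, w1:T, w4:T. ✗
Satisfying worlds: {w3}.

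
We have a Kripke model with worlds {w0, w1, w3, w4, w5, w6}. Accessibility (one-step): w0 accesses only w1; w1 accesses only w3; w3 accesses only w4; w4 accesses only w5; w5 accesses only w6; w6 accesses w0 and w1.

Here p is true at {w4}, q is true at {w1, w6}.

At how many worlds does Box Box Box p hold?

1

w0: successors {w1}; Box Box p there: w1:T. ✓
w1: successors {w3}; Box Box p there: w3:F. ✗
w3: successors {w4}; Box Box p there: w4:F. ✗
w4: successors {w5}; Box Box p there: w5:F. ✗
w5: successors {w6}; Box Box p there: w6:F. ✗
w6: successors {w0, w1}; Box Box p there: w0:F, w1:T. ✗
Satisfying worlds: {w0}.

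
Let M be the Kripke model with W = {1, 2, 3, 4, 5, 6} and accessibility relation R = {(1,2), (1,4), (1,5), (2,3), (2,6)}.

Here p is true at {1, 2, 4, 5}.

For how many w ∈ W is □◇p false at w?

2

1: successors {2, 4, 5}; ◇p there: 2:F, 4:F, 5:F. ✗
2: successors {3, 6}; ◇p there: 3:F, 6:F. ✗
3: no successors, so □◇p holds vacuously. ✓
4: no successors, so □◇p holds vacuously. ✓
5: no successors, so □◇p holds vacuously. ✓
6: no successors, so □◇p holds vacuously. ✓
Satisfying worlds: {3, 4, 5, 6}.
So □◇p fails at the other 2 worlds.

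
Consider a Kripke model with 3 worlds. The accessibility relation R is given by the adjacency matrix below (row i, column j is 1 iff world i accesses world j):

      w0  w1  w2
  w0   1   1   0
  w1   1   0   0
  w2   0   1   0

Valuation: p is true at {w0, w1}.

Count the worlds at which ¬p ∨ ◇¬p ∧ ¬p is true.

w0: ¬p is F, ◇¬p ∧ ¬p is F. ✗
w1: ¬p is F, ◇¬p ∧ ¬p is F. ✗
w2: ¬p is T, ◇¬p ∧ ¬p is F. ✓
Satisfying worlds: {w2}.

1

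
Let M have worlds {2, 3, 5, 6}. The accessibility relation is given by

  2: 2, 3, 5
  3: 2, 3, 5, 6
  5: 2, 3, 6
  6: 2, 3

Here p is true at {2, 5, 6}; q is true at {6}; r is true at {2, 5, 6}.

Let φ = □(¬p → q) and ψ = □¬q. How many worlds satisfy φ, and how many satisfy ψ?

0 and 2

For □(¬p → q):
2: successors {2, 3, 5}; ¬p → q there: 2:T, 3:F, 5:T. ✗
3: successors {2, 3, 5, 6}; ¬p → q there: 2:T, 3:F, 5:T, 6:T. ✗
5: successors {2, 3, 6}; ¬p → q there: 2:T, 3:F, 6:T. ✗
6: successors {2, 3}; ¬p → q there: 2:T, 3:F. ✗
— 0 worlds.
For □¬q:
2: successors {2, 3, 5}; ¬q there: 2:T, 3:T, 5:T. ✓
3: successors {2, 3, 5, 6}; ¬q there: 2:T, 3:T, 5:T, 6:F. ✗
5: successors {2, 3, 6}; ¬q there: 2:T, 3:T, 6:F. ✗
6: successors {2, 3}; ¬q there: 2:T, 3:T. ✓
— 2 worlds.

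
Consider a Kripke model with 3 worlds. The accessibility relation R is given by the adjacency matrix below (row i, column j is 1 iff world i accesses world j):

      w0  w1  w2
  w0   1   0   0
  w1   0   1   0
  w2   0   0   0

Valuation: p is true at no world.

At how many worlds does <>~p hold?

2

w0: successors {w0}; ~p there: w0:T. ✓
w1: successors {w1}; ~p there: w1:T. ✓
w2: no successors, so <>~p fails. ✗
Satisfying worlds: {w0, w1}.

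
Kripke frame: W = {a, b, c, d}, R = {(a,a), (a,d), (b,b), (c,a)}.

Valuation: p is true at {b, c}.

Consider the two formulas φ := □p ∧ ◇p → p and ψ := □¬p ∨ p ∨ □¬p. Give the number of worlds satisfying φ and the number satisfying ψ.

4 and 4

For □p ∧ ◇p → p:
a: □p ∧ ◇p is F, p is F. ✓
b: □p ∧ ◇p is T, p is T. ✓
c: □p ∧ ◇p is F, p is T. ✓
d: □p ∧ ◇p is F, p is F. ✓
— 4 worlds.
For □¬p ∨ p ∨ □¬p:
a: □¬p ∨ p is T, □¬p is T. ✓
b: □¬p ∨ p is T, □¬p is F. ✓
c: □¬p ∨ p is T, □¬p is T. ✓
d: □¬p ∨ p is T, □¬p is T. ✓
— 4 worlds.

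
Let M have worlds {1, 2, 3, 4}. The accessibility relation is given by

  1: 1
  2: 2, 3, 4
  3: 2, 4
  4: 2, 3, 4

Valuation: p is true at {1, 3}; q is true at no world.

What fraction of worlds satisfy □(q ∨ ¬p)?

1: successors {1}; q ∨ ¬p there: 1:F. ✗
2: successors {2, 3, 4}; q ∨ ¬p there: 2:T, 3:F, 4:T. ✗
3: successors {2, 4}; q ∨ ¬p there: 2:T, 4:T. ✓
4: successors {2, 3, 4}; q ∨ ¬p there: 2:T, 3:F, 4:T. ✗
That's 1 of 4 worlds, so 1/4.

1/4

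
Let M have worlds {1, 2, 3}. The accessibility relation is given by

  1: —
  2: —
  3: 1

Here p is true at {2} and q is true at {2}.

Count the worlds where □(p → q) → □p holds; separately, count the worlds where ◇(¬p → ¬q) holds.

For □(p → q) → □p:
1: □(p → q) is T, □p is T. ✓
2: □(p → q) is T, □p is T. ✓
3: □(p → q) is T, □p is F. ✗
— 2 worlds.
For ◇(¬p → ¬q):
1: no successors, so ◇(¬p → ¬q) fails. ✗
2: no successors, so ◇(¬p → ¬q) fails. ✗
3: successors {1}; ¬p → ¬q there: 1:T. ✓
— 1 world.

2 and 1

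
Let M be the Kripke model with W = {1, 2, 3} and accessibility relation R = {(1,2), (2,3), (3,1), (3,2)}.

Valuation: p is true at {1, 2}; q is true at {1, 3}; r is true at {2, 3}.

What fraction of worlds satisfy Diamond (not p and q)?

1/3

1: successors {2}; not p and q there: 2:F. ✗
2: successors {3}; not p and q there: 3:T. ✓
3: successors {1, 2}; not p and q there: 1:F, 2:F. ✗
That's 1 of 3 worlds, so 1/3.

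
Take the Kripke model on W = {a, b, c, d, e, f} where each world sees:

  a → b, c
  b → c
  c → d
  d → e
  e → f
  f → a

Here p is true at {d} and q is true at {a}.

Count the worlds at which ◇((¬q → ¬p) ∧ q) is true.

1

a: successors {b, c}; (¬q → ¬p) ∧ q there: b:F, c:F. ✗
b: successors {c}; (¬q → ¬p) ∧ q there: c:F. ✗
c: successors {d}; (¬q → ¬p) ∧ q there: d:F. ✗
d: successors {e}; (¬q → ¬p) ∧ q there: e:F. ✗
e: successors {f}; (¬q → ¬p) ∧ q there: f:F. ✗
f: successors {a}; (¬q → ¬p) ∧ q there: a:T. ✓
Satisfying worlds: {f}.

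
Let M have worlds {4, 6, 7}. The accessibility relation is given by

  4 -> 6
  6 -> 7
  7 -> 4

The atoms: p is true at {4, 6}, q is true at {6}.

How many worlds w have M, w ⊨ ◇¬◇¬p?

4: successors {6}; ¬◇¬p there: 6:F. ✗
6: successors {7}; ¬◇¬p there: 7:T. ✓
7: successors {4}; ¬◇¬p there: 4:T. ✓
Satisfying worlds: {6, 7}.

2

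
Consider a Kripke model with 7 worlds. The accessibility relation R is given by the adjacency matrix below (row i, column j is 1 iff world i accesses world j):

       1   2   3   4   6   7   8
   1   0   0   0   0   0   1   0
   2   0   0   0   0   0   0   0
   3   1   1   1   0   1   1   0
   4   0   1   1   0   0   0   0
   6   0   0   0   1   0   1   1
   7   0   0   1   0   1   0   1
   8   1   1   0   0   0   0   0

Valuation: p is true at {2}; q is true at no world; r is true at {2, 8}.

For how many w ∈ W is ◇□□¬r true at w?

5

1: successors {7}; □□¬r there: 7:F. ✗
2: no successors, so ◇□□¬r fails. ✗
3: successors {1, 2, 3, 6, 7}; □□¬r there: 1:F, 2:T, 3:F, 6:F, 7:F. ✓
4: successors {2, 3}; □□¬r there: 2:T, 3:F. ✓
6: successors {4, 7, 8}; □□¬r there: 4:F, 7:F, 8:T. ✓
7: successors {3, 6, 8}; □□¬r there: 3:F, 6:F, 8:T. ✓
8: successors {1, 2}; □□¬r there: 1:F, 2:T. ✓
Satisfying worlds: {3, 4, 6, 7, 8}.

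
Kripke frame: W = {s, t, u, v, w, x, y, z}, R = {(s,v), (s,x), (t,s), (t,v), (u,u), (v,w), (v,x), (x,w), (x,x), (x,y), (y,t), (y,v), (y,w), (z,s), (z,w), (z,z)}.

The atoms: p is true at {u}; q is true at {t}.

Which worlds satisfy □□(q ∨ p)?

s: successors {v, x}; □(q ∨ p) there: v:F, x:F. ✗
t: successors {s, v}; □(q ∨ p) there: s:F, v:F. ✗
u: successors {u}; □(q ∨ p) there: u:T. ✓
v: successors {w, x}; □(q ∨ p) there: w:T, x:F. ✗
w: no successors, so □□(q ∨ p) holds vacuously. ✓
x: successors {w, x, y}; □(q ∨ p) there: w:T, x:F, y:F. ✗
y: successors {t, v, w}; □(q ∨ p) there: t:F, v:F, w:T. ✗
z: successors {s, w, z}; □(q ∨ p) there: s:F, w:T, z:F. ✗

{u, w}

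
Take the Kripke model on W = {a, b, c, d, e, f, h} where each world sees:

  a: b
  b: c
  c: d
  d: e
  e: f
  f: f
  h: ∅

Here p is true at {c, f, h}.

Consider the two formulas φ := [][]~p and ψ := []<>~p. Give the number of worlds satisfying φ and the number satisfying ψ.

3 and 3

For [][]~p:
a: successors {b}; []~p there: b:F. ✗
b: successors {c}; []~p there: c:T. ✓
c: successors {d}; []~p there: d:T. ✓
d: successors {e}; []~p there: e:F. ✗
e: successors {f}; []~p there: f:F. ✗
f: successors {f}; []~p there: f:F. ✗
h: no successors, so [][]~p holds vacuously. ✓
— 3 worlds.
For []<>~p:
a: successors {b}; <>~p there: b:F. ✗
b: successors {c}; <>~p there: c:T. ✓
c: successors {d}; <>~p there: d:T. ✓
d: successors {e}; <>~p there: e:F. ✗
e: successors {f}; <>~p there: f:F. ✗
f: successors {f}; <>~p there: f:F. ✗
h: no successors, so []<>~p holds vacuously. ✓
— 3 worlds.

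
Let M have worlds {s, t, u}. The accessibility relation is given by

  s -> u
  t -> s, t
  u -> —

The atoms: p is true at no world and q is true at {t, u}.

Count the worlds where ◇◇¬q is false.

2

s: successors {u}; ◇¬q there: u:F. ✗
t: successors {s, t}; ◇¬q there: s:F, t:T. ✓
u: no successors, so ◇◇¬q fails. ✗
Satisfying worlds: {t}.
So ◇◇¬q fails at the other 2 worlds.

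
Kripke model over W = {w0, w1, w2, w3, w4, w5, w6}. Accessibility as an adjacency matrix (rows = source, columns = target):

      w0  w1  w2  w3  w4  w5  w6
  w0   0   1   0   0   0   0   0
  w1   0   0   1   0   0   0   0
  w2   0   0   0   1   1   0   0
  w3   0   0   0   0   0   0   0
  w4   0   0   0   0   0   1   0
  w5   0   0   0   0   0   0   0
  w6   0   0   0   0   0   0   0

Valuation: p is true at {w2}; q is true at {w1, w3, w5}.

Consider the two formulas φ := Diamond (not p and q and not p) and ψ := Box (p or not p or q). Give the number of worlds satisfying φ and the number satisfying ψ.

3 and 7

For Diamond (not p and q and not p):
w0: successors {w1}; not p and q and not p there: w1:T. ✓
w1: successors {w2}; not p and q and not p there: w2:F. ✗
w2: successors {w3, w4}; not p and q and not p there: w3:T, w4:F. ✓
w3: no successors, so Diamond (not p and q and not p) fails. ✗
w4: successors {w5}; not p and q and not p there: w5:T. ✓
w5: no successors, so Diamond (not p and q and not p) fails. ✗
w6: no successors, so Diamond (not p and q and not p) fails. ✗
— 3 worlds.
For Box (p or not p or q):
w0: successors {w1}; p or not p or q there: w1:T. ✓
w1: successors {w2}; p or not p or q there: w2:T. ✓
w2: successors {w3, w4}; p or not p or q there: w3:T, w4:T. ✓
w3: no successors, so Box (p or not p or q) holds vacuously. ✓
w4: successors {w5}; p or not p or q there: w5:T. ✓
w5: no successors, so Box (p or not p or q) holds vacuously. ✓
w6: no successors, so Box (p or not p or q) holds vacuously. ✓
— 7 worlds.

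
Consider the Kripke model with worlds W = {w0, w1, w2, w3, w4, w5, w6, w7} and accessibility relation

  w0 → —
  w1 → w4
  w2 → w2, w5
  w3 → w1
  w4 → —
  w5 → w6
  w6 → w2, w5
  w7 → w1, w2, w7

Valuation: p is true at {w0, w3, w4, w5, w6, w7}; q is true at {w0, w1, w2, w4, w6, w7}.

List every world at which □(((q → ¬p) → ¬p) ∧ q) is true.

w0: no successors, so □(((q → ¬p) → ¬p) ∧ q) holds vacuously. ✓
w1: successors {w4}; ((q → ¬p) → ¬p) ∧ q there: w4:T. ✓
w2: successors {w2, w5}; ((q → ¬p) → ¬p) ∧ q there: w2:T, w5:F. ✗
w3: successors {w1}; ((q → ¬p) → ¬p) ∧ q there: w1:T. ✓
w4: no successors, so □(((q → ¬p) → ¬p) ∧ q) holds vacuously. ✓
w5: successors {w6}; ((q → ¬p) → ¬p) ∧ q there: w6:T. ✓
w6: successors {w2, w5}; ((q → ¬p) → ¬p) ∧ q there: w2:T, w5:F. ✗
w7: successors {w1, w2, w7}; ((q → ¬p) → ¬p) ∧ q there: w1:T, w2:T, w7:T. ✓

{w0, w1, w3, w4, w5, w7}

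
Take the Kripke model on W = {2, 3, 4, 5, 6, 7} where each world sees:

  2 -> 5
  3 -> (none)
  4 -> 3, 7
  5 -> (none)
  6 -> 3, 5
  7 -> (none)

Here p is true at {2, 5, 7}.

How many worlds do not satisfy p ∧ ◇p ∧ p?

2: p is T, ◇p ∧ p is T. ✓
3: p is F, ◇p ∧ p is F. ✗
4: p is F, ◇p ∧ p is F. ✗
5: p is T, ◇p ∧ p is F. ✗
6: p is F, ◇p ∧ p is F. ✗
7: p is T, ◇p ∧ p is F. ✗
Satisfying worlds: {2}.
So p ∧ ◇p ∧ p fails at the other 5 worlds.

5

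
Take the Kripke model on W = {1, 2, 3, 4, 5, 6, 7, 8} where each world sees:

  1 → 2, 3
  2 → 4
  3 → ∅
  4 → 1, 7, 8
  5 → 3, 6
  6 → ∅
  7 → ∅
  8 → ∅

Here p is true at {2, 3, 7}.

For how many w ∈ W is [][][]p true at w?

6

1: successors {2, 3}; [][]p there: 2:F, 3:T. ✗
2: successors {4}; [][]p there: 4:T. ✓
3: no successors, so [][][]p holds vacuously. ✓
4: successors {1, 7, 8}; [][]p there: 1:F, 7:T, 8:T. ✗
5: successors {3, 6}; [][]p there: 3:T, 6:T. ✓
6: no successors, so [][][]p holds vacuously. ✓
7: no successors, so [][][]p holds vacuously. ✓
8: no successors, so [][][]p holds vacuously. ✓
Satisfying worlds: {2, 3, 5, 6, 7, 8}.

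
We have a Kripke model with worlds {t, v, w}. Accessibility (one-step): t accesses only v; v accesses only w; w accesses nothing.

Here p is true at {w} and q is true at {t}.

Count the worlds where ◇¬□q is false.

t: successors {v}; ¬□q there: v:T. ✓
v: successors {w}; ¬□q there: w:F. ✗
w: no successors, so ◇¬□q fails. ✗
Satisfying worlds: {t}.
So ◇¬□q fails at the other 2 worlds.

2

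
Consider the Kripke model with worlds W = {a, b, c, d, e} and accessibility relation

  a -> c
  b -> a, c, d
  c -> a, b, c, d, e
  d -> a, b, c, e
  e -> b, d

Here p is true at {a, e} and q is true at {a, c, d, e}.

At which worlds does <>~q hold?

a: successors {c}; ~q there: c:F. ✗
b: successors {a, c, d}; ~q there: a:F, c:F, d:F. ✗
c: successors {a, b, c, d, e}; ~q there: a:F, b:T, c:F, d:F, e:F. ✓
d: successors {a, b, c, e}; ~q there: a:F, b:T, c:F, e:F. ✓
e: successors {b, d}; ~q there: b:T, d:F. ✓

{c, d, e}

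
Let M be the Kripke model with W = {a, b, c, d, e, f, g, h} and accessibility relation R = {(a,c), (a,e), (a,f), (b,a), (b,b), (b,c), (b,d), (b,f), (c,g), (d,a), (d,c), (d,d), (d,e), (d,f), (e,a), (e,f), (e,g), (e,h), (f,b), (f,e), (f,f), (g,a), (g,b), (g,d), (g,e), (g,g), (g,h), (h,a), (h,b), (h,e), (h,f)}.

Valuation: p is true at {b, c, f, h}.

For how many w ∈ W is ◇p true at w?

a: successors {c, e, f}; p there: c:T, e:F, f:T. ✓
b: successors {a, b, c, d, f}; p there: a:F, b:T, c:T, d:F, f:T. ✓
c: successors {g}; p there: g:F. ✗
d: successors {a, c, d, e, f}; p there: a:F, c:T, d:F, e:F, f:T. ✓
e: successors {a, f, g, h}; p there: a:F, f:T, g:F, h:T. ✓
f: successors {b, e, f}; p there: b:T, e:F, f:T. ✓
g: successors {a, b, d, e, g, h}; p there: a:F, b:T, d:F, e:F, g:F, h:T. ✓
h: successors {a, b, e, f}; p there: a:F, b:T, e:F, f:T. ✓
Satisfying worlds: {a, b, d, e, f, g, h}.

7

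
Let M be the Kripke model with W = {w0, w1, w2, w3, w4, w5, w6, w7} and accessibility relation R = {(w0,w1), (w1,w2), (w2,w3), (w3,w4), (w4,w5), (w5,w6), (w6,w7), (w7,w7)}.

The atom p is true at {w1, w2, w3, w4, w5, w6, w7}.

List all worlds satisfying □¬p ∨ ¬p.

{w0}

w0: □¬p is F, ¬p is T. ✓
w1: □¬p is F, ¬p is F. ✗
w2: □¬p is F, ¬p is F. ✗
w3: □¬p is F, ¬p is F. ✗
w4: □¬p is F, ¬p is F. ✗
w5: □¬p is F, ¬p is F. ✗
w6: □¬p is F, ¬p is F. ✗
w7: □¬p is F, ¬p is F. ✗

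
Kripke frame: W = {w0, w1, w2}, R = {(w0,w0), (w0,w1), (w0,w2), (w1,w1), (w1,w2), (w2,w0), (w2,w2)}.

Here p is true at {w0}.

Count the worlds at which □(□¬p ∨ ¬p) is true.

w0: successors {w0, w1, w2}; □¬p ∨ ¬p there: w0:F, w1:T, w2:T. ✗
w1: successors {w1, w2}; □¬p ∨ ¬p there: w1:T, w2:T. ✓
w2: successors {w0, w2}; □¬p ∨ ¬p there: w0:F, w2:T. ✗
Satisfying worlds: {w1}.

1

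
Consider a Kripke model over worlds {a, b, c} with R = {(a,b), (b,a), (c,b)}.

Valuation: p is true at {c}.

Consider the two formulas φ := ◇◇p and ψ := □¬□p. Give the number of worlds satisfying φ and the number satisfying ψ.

For ◇◇p:
a: successors {b}; ◇p there: b:F. ✗
b: successors {a}; ◇p there: a:F. ✗
c: successors {b}; ◇p there: b:F. ✗
— 0 worlds.
For □¬□p:
a: successors {b}; ¬□p there: b:T. ✓
b: successors {a}; ¬□p there: a:T. ✓
c: successors {b}; ¬□p there: b:T. ✓
— 3 worlds.

0 and 3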